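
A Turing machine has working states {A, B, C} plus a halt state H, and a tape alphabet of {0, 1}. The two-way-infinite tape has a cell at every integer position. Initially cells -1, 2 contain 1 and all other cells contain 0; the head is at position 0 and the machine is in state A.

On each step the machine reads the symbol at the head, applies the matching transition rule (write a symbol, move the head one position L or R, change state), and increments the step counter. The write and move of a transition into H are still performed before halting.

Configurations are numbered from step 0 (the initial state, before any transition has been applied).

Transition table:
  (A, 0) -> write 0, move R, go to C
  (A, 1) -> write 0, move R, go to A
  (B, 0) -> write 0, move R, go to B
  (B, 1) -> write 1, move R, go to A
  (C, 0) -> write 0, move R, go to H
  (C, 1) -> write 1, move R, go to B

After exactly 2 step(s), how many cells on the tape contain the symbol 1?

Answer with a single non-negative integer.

Step 1: in state A at pos 0, read 0 -> (A,0)->write 0,move R,goto C. Now: state=C, head=1, tape[-2..3]=010010 (head:    ^)
Step 2: in state C at pos 1, read 0 -> (C,0)->write 0,move R,goto H. Now: state=H, head=2, tape[-2..3]=010010 (head:     ^)
Cells containing 1 after step 2: {-1, 2} -> 2 cell(s)

Answer: 2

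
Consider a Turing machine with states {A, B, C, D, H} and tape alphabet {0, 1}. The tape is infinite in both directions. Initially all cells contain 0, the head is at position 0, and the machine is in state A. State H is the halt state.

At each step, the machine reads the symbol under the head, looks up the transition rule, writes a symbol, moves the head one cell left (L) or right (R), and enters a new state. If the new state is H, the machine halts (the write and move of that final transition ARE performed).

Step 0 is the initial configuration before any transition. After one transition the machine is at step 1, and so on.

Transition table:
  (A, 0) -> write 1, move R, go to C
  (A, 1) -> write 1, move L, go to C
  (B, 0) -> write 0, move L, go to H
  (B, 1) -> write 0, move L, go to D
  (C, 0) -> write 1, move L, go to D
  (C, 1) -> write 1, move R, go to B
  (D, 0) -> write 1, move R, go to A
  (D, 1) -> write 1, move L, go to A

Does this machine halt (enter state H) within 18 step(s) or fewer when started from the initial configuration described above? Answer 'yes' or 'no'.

Step 1: in state A at pos 0, read 0 -> (A,0)->write 1,move R,goto C. Now: state=C, head=1, tape[-1..2]=0100 (head:   ^)
Step 2: in state C at pos 1, read 0 -> (C,0)->write 1,move L,goto D. Now: state=D, head=0, tape[-1..2]=0110 (head:  ^)
Step 3: in state D at pos 0, read 1 -> (D,1)->write 1,move L,goto A. Now: state=A, head=-1, tape[-2..2]=00110 (head:  ^)
Step 4: in state A at pos -1, read 0 -> (A,0)->write 1,move R,goto C. Now: state=C, head=0, tape[-2..2]=01110 (head:   ^)
Step 5: in state C at pos 0, read 1 -> (C,1)->write 1,move R,goto B. Now: state=B, head=1, tape[-2..2]=01110 (head:    ^)
Step 6: in state B at pos 1, read 1 -> (B,1)->write 0,move L,goto D. Now: state=D, head=0, tape[-2..2]=01100 (head:   ^)
Step 7: in state D at pos 0, read 1 -> (D,1)->write 1,move L,goto A. Now: state=A, head=-1, tape[-2..2]=01100 (head:  ^)
Step 8: in state A at pos -1, read 1 -> (A,1)->write 1,move L,goto C. Now: state=C, head=-2, tape[-3..2]=001100 (head:  ^)
Step 9: in state C at pos -2, read 0 -> (C,0)->write 1,move L,goto D. Now: state=D, head=-3, tape[-4..2]=0011100 (head:  ^)
Step 10: in state D at pos -3, read 0 -> (D,0)->write 1,move R,goto A. Now: state=A, head=-2, tape[-4..2]=0111100 (head:   ^)
Step 11: in state A at pos -2, read 1 -> (A,1)->write 1,move L,goto C. Now: state=C, head=-3, tape[-4..2]=0111100 (head:  ^)
Step 12: in state C at pos -3, read 1 -> (C,1)->write 1,move R,goto B. Now: state=B, head=-2, tape[-4..2]=0111100 (head:   ^)
Step 13: in state B at pos -2, read 1 -> (B,1)->write 0,move L,goto D. Now: state=D, head=-3, tape[-4..2]=0101100 (head:  ^)
Step 14: in state D at pos -3, read 1 -> (D,1)->write 1,move L,goto A. Now: state=A, head=-4, tape[-5..2]=00101100 (head:  ^)
Step 15: in state A at pos -4, read 0 -> (A,0)->write 1,move R,goto C. Now: state=C, head=-3, tape[-5..2]=01101100 (head:   ^)
Step 16: in state C at pos -3, read 1 -> (C,1)->write 1,move R,goto B. Now: state=B, head=-2, tape[-5..2]=01101100 (head:    ^)
Step 17: in state B at pos -2, read 0 -> (B,0)->write 0,move L,goto H. Now: state=H, head=-3, tape[-5..2]=01101100 (head:   ^)
State H reached at step 17; 17 <= 18 -> yes

Answer: yes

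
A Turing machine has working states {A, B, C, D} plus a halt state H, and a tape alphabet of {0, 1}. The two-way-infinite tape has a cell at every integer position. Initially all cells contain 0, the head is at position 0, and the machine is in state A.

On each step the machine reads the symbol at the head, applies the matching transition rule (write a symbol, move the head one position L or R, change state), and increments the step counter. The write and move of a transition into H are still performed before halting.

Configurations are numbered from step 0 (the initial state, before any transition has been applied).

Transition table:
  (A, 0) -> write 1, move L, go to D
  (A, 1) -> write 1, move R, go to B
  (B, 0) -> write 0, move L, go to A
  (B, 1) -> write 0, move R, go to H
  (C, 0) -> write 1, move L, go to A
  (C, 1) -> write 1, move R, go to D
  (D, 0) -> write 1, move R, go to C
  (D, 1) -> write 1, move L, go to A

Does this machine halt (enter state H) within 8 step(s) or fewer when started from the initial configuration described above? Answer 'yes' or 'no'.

Answer: yes

Derivation:
Step 1: in state A at pos 0, read 0 -> (A,0)->write 1,move L,goto D. Now: state=D, head=-1, tape[-2..1]=0010 (head:  ^)
Step 2: in state D at pos -1, read 0 -> (D,0)->write 1,move R,goto C. Now: state=C, head=0, tape[-2..1]=0110 (head:   ^)
Step 3: in state C at pos 0, read 1 -> (C,1)->write 1,move R,goto D. Now: state=D, head=1, tape[-2..2]=01100 (head:    ^)
Step 4: in state D at pos 1, read 0 -> (D,0)->write 1,move R,goto C. Now: state=C, head=2, tape[-2..3]=011100 (head:     ^)
Step 5: in state C at pos 2, read 0 -> (C,0)->write 1,move L,goto A. Now: state=A, head=1, tape[-2..3]=011110 (head:    ^)
Step 6: in state A at pos 1, read 1 -> (A,1)->write 1,move R,goto B. Now: state=B, head=2, tape[-2..3]=011110 (head:     ^)
Step 7: in state B at pos 2, read 1 -> (B,1)->write 0,move R,goto H. Now: state=H, head=3, tape[-2..4]=0111000 (head:      ^)
State H reached at step 7; 7 <= 8 -> yes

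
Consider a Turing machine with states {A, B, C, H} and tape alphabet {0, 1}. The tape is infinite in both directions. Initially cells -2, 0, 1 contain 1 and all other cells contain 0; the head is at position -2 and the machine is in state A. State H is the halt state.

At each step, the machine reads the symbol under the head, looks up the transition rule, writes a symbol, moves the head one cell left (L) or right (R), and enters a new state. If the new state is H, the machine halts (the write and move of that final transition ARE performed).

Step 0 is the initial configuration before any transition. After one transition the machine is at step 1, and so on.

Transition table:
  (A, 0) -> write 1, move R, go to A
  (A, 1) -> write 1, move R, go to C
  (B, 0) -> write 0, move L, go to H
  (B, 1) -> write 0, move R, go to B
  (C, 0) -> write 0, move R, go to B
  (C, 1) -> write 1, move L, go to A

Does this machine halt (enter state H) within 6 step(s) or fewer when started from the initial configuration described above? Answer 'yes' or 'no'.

Step 1: in state A at pos -2, read 1 -> (A,1)->write 1,move R,goto C. Now: state=C, head=-1, tape[-3..2]=010110 (head:   ^)
Step 2: in state C at pos -1, read 0 -> (C,0)->write 0,move R,goto B. Now: state=B, head=0, tape[-3..2]=010110 (head:    ^)
Step 3: in state B at pos 0, read 1 -> (B,1)->write 0,move R,goto B. Now: state=B, head=1, tape[-3..2]=010010 (head:     ^)
Step 4: in state B at pos 1, read 1 -> (B,1)->write 0,move R,goto B. Now: state=B, head=2, tape[-3..3]=0100000 (head:      ^)
Step 5: in state B at pos 2, read 0 -> (B,0)->write 0,move L,goto H. Now: state=H, head=1, tape[-3..3]=0100000 (head:     ^)
State H reached at step 5; 5 <= 6 -> yes

Answer: yes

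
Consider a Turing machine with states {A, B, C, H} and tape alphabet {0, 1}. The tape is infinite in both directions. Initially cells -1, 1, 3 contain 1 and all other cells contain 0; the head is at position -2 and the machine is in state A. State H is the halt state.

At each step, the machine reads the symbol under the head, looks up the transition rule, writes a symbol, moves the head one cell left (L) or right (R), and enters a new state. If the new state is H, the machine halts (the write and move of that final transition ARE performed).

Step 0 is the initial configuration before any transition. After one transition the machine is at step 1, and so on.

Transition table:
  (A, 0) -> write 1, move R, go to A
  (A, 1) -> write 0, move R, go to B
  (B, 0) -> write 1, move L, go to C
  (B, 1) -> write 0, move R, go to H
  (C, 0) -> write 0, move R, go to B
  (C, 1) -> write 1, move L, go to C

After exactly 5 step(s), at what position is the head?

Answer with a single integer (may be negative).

Answer: 1

Derivation:
Step 1: in state A at pos -2, read 0 -> (A,0)->write 1,move R,goto A. Now: state=A, head=-1, tape[-3..4]=01101010 (head:   ^)
Step 2: in state A at pos -1, read 1 -> (A,1)->write 0,move R,goto B. Now: state=B, head=0, tape[-3..4]=01001010 (head:    ^)
Step 3: in state B at pos 0, read 0 -> (B,0)->write 1,move L,goto C. Now: state=C, head=-1, tape[-3..4]=01011010 (head:   ^)
Step 4: in state C at pos -1, read 0 -> (C,0)->write 0,move R,goto B. Now: state=B, head=0, tape[-3..4]=01011010 (head:    ^)
Step 5: in state B at pos 0, read 1 -> (B,1)->write 0,move R,goto H. Now: state=H, head=1, tape[-3..4]=01001010 (head:     ^)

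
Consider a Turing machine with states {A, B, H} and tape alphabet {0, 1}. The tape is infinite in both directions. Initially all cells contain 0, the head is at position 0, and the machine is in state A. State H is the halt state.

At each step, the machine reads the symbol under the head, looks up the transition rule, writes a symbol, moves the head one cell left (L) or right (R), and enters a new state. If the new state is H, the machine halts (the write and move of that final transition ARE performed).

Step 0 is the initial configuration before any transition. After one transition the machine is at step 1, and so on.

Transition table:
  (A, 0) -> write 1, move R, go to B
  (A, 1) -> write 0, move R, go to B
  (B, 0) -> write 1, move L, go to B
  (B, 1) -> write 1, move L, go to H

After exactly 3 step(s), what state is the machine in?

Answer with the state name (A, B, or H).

Answer: H

Derivation:
Step 1: in state A at pos 0, read 0 -> (A,0)->write 1,move R,goto B. Now: state=B, head=1, tape[-1..2]=0100 (head:   ^)
Step 2: in state B at pos 1, read 0 -> (B,0)->write 1,move L,goto B. Now: state=B, head=0, tape[-1..2]=0110 (head:  ^)
Step 3: in state B at pos 0, read 1 -> (B,1)->write 1,move L,goto H. Now: state=H, head=-1, tape[-2..2]=00110 (head:  ^)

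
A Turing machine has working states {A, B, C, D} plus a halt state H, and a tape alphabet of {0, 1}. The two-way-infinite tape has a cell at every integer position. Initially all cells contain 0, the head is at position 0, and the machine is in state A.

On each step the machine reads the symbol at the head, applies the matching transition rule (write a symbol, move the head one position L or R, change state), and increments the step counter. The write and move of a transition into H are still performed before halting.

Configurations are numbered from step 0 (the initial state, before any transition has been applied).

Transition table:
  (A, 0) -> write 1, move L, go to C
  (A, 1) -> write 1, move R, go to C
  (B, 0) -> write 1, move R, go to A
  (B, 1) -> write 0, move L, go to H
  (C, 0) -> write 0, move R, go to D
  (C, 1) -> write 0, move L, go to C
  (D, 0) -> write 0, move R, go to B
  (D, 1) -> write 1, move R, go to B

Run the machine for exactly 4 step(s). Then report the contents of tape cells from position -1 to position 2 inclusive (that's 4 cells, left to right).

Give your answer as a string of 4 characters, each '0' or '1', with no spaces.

Answer: 0110

Derivation:
Step 1: in state A at pos 0, read 0 -> (A,0)->write 1,move L,goto C. Now: state=C, head=-1, tape[-2..1]=0010 (head:  ^)
Step 2: in state C at pos -1, read 0 -> (C,0)->write 0,move R,goto D. Now: state=D, head=0, tape[-2..1]=0010 (head:   ^)
Step 3: in state D at pos 0, read 1 -> (D,1)->write 1,move R,goto B. Now: state=B, head=1, tape[-2..2]=00100 (head:    ^)
Step 4: in state B at pos 1, read 0 -> (B,0)->write 1,move R,goto A. Now: state=A, head=2, tape[-2..3]=001100 (head:     ^)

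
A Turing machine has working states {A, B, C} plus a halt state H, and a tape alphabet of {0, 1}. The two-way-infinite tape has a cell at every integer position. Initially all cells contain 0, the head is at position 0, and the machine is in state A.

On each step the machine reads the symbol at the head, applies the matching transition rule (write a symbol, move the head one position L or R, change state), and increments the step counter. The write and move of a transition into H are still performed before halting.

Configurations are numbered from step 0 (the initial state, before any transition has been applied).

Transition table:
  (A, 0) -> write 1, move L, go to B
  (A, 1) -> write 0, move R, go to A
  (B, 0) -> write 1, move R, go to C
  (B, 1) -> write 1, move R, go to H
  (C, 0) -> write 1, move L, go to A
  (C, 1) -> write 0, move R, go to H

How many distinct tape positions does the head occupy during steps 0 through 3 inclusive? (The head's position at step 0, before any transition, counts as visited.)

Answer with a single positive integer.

Answer: 3

Derivation:
Step 1: in state A at pos 0, read 0 -> (A,0)->write 1,move L,goto B. Now: state=B, head=-1, tape[-2..1]=0010 (head:  ^)
Step 2: in state B at pos -1, read 0 -> (B,0)->write 1,move R,goto C. Now: state=C, head=0, tape[-2..1]=0110 (head:   ^)
Step 3: in state C at pos 0, read 1 -> (C,1)->write 0,move R,goto H. Now: state=H, head=1, tape[-2..2]=01000 (head:    ^)
Head positions at steps 0..3: starting at 0, distinct positions visited = {-1, 0, 1} -> 3 position(s)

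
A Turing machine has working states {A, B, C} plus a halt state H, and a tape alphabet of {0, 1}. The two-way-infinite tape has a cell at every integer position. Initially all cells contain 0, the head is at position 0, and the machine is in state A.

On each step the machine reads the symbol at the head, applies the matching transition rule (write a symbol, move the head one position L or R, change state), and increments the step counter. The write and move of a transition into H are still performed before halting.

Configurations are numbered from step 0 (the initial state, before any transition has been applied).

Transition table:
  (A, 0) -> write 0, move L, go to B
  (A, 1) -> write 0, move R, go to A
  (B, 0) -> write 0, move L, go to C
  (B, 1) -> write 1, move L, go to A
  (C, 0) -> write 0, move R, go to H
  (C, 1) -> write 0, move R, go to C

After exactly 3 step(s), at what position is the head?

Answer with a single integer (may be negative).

Step 1: in state A at pos 0, read 0 -> (A,0)->write 0,move L,goto B. Now: state=B, head=-1, tape[-2..1]=0000 (head:  ^)
Step 2: in state B at pos -1, read 0 -> (B,0)->write 0,move L,goto C. Now: state=C, head=-2, tape[-3..1]=00000 (head:  ^)
Step 3: in state C at pos -2, read 0 -> (C,0)->write 0,move R,goto H. Now: state=H, head=-1, tape[-3..1]=00000 (head:   ^)

Answer: -1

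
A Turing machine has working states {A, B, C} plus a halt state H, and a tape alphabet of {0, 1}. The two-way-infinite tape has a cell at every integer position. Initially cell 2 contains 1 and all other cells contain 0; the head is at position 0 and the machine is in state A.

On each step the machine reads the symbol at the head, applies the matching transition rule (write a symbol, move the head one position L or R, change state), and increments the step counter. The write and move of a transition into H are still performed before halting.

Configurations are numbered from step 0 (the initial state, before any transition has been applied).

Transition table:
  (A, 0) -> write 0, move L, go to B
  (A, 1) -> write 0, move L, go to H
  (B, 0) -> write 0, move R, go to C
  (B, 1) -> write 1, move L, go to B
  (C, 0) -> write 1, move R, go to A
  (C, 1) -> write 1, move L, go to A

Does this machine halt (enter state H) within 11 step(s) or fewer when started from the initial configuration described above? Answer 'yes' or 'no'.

Step 1: in state A at pos 0, read 0 -> (A,0)->write 0,move L,goto B. Now: state=B, head=-1, tape[-2..3]=000010 (head:  ^)
Step 2: in state B at pos -1, read 0 -> (B,0)->write 0,move R,goto C. Now: state=C, head=0, tape[-2..3]=000010 (head:   ^)
Step 3: in state C at pos 0, read 0 -> (C,0)->write 1,move R,goto A. Now: state=A, head=1, tape[-2..3]=001010 (head:    ^)
Step 4: in state A at pos 1, read 0 -> (A,0)->write 0,move L,goto B. Now: state=B, head=0, tape[-2..3]=001010 (head:   ^)
Step 5: in state B at pos 0, read 1 -> (B,1)->write 1,move L,goto B. Now: state=B, head=-1, tape[-2..3]=001010 (head:  ^)
Step 6: in state B at pos -1, read 0 -> (B,0)->write 0,move R,goto C. Now: state=C, head=0, tape[-2..3]=001010 (head:   ^)
Step 7: in state C at pos 0, read 1 -> (C,1)->write 1,move L,goto A. Now: state=A, head=-1, tape[-2..3]=001010 (head:  ^)
Step 8: in state A at pos -1, read 0 -> (A,0)->write 0,move L,goto B. Now: state=B, head=-2, tape[-3..3]=0001010 (head:  ^)
Step 9: in state B at pos -2, read 0 -> (B,0)->write 0,move R,goto C. Now: state=C, head=-1, tape[-3..3]=0001010 (head:   ^)
Step 10: in state C at pos -1, read 0 -> (C,0)->write 1,move R,goto A. Now: state=A, head=0, tape[-3..3]=0011010 (head:    ^)
Step 11: in state A at pos 0, read 1 -> (A,1)->write 0,move L,goto H. Now: state=H, head=-1, tape[-3..3]=0010010 (head:   ^)
State H reached at step 11; 11 <= 11 -> yes

Answer: yes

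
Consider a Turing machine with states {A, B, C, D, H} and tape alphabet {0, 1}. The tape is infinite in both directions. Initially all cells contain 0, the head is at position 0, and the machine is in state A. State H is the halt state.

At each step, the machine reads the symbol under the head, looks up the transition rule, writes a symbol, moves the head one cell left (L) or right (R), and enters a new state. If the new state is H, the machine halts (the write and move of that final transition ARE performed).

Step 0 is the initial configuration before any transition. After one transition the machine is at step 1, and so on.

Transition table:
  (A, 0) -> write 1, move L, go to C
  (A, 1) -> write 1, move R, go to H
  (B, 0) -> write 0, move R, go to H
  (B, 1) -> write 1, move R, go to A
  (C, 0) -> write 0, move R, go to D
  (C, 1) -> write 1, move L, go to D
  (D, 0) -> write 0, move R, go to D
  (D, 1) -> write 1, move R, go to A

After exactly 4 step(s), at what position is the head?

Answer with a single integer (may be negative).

Answer: 0

Derivation:
Step 1: in state A at pos 0, read 0 -> (A,0)->write 1,move L,goto C. Now: state=C, head=-1, tape[-2..1]=0010 (head:  ^)
Step 2: in state C at pos -1, read 0 -> (C,0)->write 0,move R,goto D. Now: state=D, head=0, tape[-2..1]=0010 (head:   ^)
Step 3: in state D at pos 0, read 1 -> (D,1)->write 1,move R,goto A. Now: state=A, head=1, tape[-2..2]=00100 (head:    ^)
Step 4: in state A at pos 1, read 0 -> (A,0)->write 1,move L,goto C. Now: state=C, head=0, tape[-2..2]=00110 (head:   ^)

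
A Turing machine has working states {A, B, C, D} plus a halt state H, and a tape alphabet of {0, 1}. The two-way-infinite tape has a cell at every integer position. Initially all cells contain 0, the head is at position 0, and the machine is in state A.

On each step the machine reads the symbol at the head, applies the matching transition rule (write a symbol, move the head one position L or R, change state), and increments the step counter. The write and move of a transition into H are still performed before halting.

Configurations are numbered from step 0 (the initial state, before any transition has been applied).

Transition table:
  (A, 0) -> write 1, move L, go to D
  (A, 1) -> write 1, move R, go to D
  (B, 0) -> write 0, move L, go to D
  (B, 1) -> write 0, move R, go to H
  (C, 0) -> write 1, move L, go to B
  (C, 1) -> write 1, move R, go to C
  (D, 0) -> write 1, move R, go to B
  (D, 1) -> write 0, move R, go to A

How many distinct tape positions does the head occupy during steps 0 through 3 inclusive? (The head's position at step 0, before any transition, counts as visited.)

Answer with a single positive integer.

Answer: 3

Derivation:
Step 1: in state A at pos 0, read 0 -> (A,0)->write 1,move L,goto D. Now: state=D, head=-1, tape[-2..1]=0010 (head:  ^)
Step 2: in state D at pos -1, read 0 -> (D,0)->write 1,move R,goto B. Now: state=B, head=0, tape[-2..1]=0110 (head:   ^)
Step 3: in state B at pos 0, read 1 -> (B,1)->write 0,move R,goto H. Now: state=H, head=1, tape[-2..2]=01000 (head:    ^)
Head positions at steps 0..3: starting at 0, distinct positions visited = {-1, 0, 1} -> 3 position(s)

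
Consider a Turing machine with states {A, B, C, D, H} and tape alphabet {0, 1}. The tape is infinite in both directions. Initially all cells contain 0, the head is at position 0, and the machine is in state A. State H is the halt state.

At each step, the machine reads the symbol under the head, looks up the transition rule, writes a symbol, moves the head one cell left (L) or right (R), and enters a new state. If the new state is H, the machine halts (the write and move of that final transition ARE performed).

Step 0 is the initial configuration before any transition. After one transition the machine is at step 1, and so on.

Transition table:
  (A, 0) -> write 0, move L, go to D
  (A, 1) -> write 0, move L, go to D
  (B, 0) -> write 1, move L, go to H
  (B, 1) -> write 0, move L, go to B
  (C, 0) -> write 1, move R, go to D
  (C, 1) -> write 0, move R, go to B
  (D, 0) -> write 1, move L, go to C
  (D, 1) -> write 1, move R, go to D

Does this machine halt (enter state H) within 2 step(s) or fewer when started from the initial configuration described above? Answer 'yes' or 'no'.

Step 1: in state A at pos 0, read 0 -> (A,0)->write 0,move L,goto D. Now: state=D, head=-1, tape[-2..1]=0000 (head:  ^)
Step 2: in state D at pos -1, read 0 -> (D,0)->write 1,move L,goto C. Now: state=C, head=-2, tape[-3..1]=00100 (head:  ^)
After 2 step(s): state = C (not H) -> not halted within 2 -> no

Answer: no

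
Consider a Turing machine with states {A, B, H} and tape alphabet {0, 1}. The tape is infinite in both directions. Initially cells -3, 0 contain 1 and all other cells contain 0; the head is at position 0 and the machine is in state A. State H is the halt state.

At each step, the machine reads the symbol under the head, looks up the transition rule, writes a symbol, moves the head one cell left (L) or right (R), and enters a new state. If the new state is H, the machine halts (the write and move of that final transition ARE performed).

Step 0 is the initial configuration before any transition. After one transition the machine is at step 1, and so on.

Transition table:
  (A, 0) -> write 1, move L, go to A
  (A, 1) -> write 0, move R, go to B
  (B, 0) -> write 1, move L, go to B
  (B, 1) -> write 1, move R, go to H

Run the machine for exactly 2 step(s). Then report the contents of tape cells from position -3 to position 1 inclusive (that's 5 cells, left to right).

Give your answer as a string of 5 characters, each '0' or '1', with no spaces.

Answer: 10001

Derivation:
Step 1: in state A at pos 0, read 1 -> (A,1)->write 0,move R,goto B. Now: state=B, head=1, tape[-4..2]=0100000 (head:      ^)
Step 2: in state B at pos 1, read 0 -> (B,0)->write 1,move L,goto B. Now: state=B, head=0, tape[-4..2]=0100010 (head:     ^)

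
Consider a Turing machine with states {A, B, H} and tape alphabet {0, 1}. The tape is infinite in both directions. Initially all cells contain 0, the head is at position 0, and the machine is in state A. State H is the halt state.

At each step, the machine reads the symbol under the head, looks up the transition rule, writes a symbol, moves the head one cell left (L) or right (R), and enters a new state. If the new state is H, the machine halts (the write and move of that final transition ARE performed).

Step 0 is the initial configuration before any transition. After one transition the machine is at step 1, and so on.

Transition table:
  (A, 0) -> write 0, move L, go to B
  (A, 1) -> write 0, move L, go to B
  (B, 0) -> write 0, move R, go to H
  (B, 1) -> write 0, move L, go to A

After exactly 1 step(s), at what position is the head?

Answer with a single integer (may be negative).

Step 1: in state A at pos 0, read 0 -> (A,0)->write 0,move L,goto B. Now: state=B, head=-1, tape[-2..1]=0000 (head:  ^)

Answer: -1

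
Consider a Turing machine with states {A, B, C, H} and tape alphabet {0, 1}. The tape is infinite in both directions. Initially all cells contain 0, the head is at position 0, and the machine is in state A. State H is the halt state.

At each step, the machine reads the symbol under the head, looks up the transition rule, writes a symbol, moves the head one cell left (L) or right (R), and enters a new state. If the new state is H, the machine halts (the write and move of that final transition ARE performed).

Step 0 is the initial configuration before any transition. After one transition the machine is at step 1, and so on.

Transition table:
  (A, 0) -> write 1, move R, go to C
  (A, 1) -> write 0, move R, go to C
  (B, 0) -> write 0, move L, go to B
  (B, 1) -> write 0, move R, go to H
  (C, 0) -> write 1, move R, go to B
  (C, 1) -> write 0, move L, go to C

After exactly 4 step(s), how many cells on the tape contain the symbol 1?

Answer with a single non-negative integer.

Step 1: in state A at pos 0, read 0 -> (A,0)->write 1,move R,goto C. Now: state=C, head=1, tape[-1..2]=0100 (head:   ^)
Step 2: in state C at pos 1, read 0 -> (C,0)->write 1,move R,goto B. Now: state=B, head=2, tape[-1..3]=01100 (head:    ^)
Step 3: in state B at pos 2, read 0 -> (B,0)->write 0,move L,goto B. Now: state=B, head=1, tape[-1..3]=01100 (head:   ^)
Step 4: in state B at pos 1, read 1 -> (B,1)->write 0,move R,goto H. Now: state=H, head=2, tape[-1..3]=01000 (head:    ^)
Cells containing 1 after step 4: {0} -> 1 cell(s)

Answer: 1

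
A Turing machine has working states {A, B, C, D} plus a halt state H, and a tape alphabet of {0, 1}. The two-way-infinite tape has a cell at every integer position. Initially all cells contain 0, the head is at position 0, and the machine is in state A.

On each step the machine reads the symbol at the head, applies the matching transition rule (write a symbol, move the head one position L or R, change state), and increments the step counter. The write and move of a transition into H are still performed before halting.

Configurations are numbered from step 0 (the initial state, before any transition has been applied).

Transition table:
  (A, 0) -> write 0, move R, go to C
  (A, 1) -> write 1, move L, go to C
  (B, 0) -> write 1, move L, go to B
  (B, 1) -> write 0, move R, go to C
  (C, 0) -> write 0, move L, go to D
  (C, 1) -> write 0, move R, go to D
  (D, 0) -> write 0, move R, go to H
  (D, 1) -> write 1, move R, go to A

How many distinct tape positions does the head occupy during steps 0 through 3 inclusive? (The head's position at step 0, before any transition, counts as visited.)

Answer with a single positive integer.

Answer: 2

Derivation:
Step 1: in state A at pos 0, read 0 -> (A,0)->write 0,move R,goto C. Now: state=C, head=1, tape[-1..2]=0000 (head:   ^)
Step 2: in state C at pos 1, read 0 -> (C,0)->write 0,move L,goto D. Now: state=D, head=0, tape[-1..2]=0000 (head:  ^)
Step 3: in state D at pos 0, read 0 -> (D,0)->write 0,move R,goto H. Now: state=H, head=1, tape[-1..2]=0000 (head:   ^)
Head positions at steps 0..3: starting at 0, distinct positions visited = {0, 1} -> 2 position(s)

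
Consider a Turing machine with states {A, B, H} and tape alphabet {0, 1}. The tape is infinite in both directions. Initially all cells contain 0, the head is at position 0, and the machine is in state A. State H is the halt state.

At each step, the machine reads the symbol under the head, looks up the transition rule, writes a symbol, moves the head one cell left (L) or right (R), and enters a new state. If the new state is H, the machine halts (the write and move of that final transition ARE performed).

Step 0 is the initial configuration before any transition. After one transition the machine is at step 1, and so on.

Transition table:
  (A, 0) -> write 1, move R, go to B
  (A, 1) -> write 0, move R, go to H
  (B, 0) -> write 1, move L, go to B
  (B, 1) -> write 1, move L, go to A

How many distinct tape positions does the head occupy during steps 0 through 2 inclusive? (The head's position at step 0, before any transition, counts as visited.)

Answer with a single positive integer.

Step 1: in state A at pos 0, read 0 -> (A,0)->write 1,move R,goto B. Now: state=B, head=1, tape[-1..2]=0100 (head:   ^)
Step 2: in state B at pos 1, read 0 -> (B,0)->write 1,move L,goto B. Now: state=B, head=0, tape[-1..2]=0110 (head:  ^)
Head positions at steps 0..2: starting at 0, distinct positions visited = {0, 1} -> 2 position(s)

Answer: 2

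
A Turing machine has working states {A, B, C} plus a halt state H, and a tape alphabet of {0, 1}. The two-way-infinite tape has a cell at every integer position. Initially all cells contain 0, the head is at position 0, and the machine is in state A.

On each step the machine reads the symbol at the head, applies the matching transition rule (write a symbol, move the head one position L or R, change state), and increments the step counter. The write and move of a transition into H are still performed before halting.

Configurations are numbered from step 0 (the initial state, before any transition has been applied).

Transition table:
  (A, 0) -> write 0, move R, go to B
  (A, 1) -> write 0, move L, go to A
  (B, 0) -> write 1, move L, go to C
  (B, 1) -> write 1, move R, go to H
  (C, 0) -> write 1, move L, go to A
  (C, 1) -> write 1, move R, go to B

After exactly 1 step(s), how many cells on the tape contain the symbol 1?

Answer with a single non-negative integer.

Step 1: in state A at pos 0, read 0 -> (A,0)->write 0,move R,goto B. Now: state=B, head=1, tape[-1..2]=0000 (head:   ^)
No cell contains 1 after step 1 -> 0 cell(s)

Answer: 0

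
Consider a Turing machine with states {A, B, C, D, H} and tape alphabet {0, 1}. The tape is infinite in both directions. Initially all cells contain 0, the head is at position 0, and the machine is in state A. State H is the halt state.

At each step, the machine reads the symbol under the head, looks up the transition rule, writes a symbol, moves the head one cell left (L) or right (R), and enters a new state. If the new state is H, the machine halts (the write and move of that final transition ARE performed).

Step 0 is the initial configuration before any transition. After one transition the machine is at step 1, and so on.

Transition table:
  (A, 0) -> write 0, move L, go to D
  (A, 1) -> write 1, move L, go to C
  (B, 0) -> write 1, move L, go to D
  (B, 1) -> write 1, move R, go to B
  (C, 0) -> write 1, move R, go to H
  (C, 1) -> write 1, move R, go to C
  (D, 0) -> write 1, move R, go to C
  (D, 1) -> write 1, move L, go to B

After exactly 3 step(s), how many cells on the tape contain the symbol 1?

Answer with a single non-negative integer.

Step 1: in state A at pos 0, read 0 -> (A,0)->write 0,move L,goto D. Now: state=D, head=-1, tape[-2..1]=0000 (head:  ^)
Step 2: in state D at pos -1, read 0 -> (D,0)->write 1,move R,goto C. Now: state=C, head=0, tape[-2..1]=0100 (head:   ^)
Step 3: in state C at pos 0, read 0 -> (C,0)->write 1,move R,goto H. Now: state=H, head=1, tape[-2..2]=01100 (head:    ^)
Cells containing 1 after step 3: {-1, 0} -> 2 cell(s)

Answer: 2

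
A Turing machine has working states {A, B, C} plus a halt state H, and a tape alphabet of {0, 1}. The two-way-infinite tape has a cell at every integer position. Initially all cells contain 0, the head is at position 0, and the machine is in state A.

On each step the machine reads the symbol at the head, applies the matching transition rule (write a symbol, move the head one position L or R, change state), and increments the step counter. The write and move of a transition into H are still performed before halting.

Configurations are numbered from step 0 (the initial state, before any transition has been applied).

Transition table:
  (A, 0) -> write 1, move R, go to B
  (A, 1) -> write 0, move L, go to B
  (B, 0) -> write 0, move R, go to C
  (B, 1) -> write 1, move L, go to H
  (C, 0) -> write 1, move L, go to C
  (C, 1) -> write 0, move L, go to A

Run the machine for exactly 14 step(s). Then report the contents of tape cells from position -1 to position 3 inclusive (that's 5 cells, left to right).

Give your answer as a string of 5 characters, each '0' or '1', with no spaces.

Answer: 11101

Derivation:
Step 1: in state A at pos 0, read 0 -> (A,0)->write 1,move R,goto B. Now: state=B, head=1, tape[-1..2]=0100 (head:   ^)
Step 2: in state B at pos 1, read 0 -> (B,0)->write 0,move R,goto C. Now: state=C, head=2, tape[-1..3]=01000 (head:    ^)
Step 3: in state C at pos 2, read 0 -> (C,0)->write 1,move L,goto C. Now: state=C, head=1, tape[-1..3]=01010 (head:   ^)
Step 4: in state C at pos 1, read 0 -> (C,0)->write 1,move L,goto C. Now: state=C, head=0, tape[-1..3]=01110 (head:  ^)
Step 5: in state C at pos 0, read 1 -> (C,1)->write 0,move L,goto A. Now: state=A, head=-1, tape[-2..3]=000110 (head:  ^)
Step 6: in state A at pos -1, read 0 -> (A,0)->write 1,move R,goto B. Now: state=B, head=0, tape[-2..3]=010110 (head:   ^)
Step 7: in state B at pos 0, read 0 -> (B,0)->write 0,move R,goto C. Now: state=C, head=1, tape[-2..3]=010110 (head:    ^)
Step 8: in state C at pos 1, read 1 -> (C,1)->write 0,move L,goto A. Now: state=A, head=0, tape[-2..3]=010010 (head:   ^)
Step 9: in state A at pos 0, read 0 -> (A,0)->write 1,move R,goto B. Now: state=B, head=1, tape[-2..3]=011010 (head:    ^)
Step 10: in state B at pos 1, read 0 -> (B,0)->write 0,move R,goto C. Now: state=C, head=2, tape[-2..3]=011010 (head:     ^)
Step 11: in state C at pos 2, read 1 -> (C,1)->write 0,move L,goto A. Now: state=A, head=1, tape[-2..3]=011000 (head:    ^)
Step 12: in state A at pos 1, read 0 -> (A,0)->write 1,move R,goto B. Now: state=B, head=2, tape[-2..3]=011100 (head:     ^)
Step 13: in state B at pos 2, read 0 -> (B,0)->write 0,move R,goto C. Now: state=C, head=3, tape[-2..4]=0111000 (head:      ^)
Step 14: in state C at pos 3, read 0 -> (C,0)->write 1,move L,goto C. Now: state=C, head=2, tape[-2..4]=0111010 (head:     ^)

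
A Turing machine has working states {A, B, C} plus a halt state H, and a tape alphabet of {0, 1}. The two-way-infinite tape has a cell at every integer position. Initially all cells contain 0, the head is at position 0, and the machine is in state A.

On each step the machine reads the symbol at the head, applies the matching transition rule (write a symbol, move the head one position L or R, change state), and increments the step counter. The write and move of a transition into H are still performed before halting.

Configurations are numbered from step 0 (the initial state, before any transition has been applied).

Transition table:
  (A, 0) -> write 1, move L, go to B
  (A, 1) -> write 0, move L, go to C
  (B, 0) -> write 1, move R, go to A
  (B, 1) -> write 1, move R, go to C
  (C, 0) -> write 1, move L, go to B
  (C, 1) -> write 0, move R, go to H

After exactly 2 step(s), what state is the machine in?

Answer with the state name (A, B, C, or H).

Step 1: in state A at pos 0, read 0 -> (A,0)->write 1,move L,goto B. Now: state=B, head=-1, tape[-2..1]=0010 (head:  ^)
Step 2: in state B at pos -1, read 0 -> (B,0)->write 1,move R,goto A. Now: state=A, head=0, tape[-2..1]=0110 (head:   ^)

Answer: A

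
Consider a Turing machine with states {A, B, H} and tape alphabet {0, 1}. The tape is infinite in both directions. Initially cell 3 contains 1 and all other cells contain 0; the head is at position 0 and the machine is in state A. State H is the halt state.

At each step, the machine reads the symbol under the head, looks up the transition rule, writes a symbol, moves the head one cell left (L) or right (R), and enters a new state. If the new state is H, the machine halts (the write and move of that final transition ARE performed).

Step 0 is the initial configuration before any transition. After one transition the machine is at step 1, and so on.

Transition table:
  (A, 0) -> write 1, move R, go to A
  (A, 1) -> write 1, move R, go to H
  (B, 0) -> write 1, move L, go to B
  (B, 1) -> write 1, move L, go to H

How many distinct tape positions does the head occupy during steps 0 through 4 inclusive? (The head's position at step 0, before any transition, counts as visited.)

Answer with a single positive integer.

Step 1: in state A at pos 0, read 0 -> (A,0)->write 1,move R,goto A. Now: state=A, head=1, tape[-1..4]=010010 (head:   ^)
Step 2: in state A at pos 1, read 0 -> (A,0)->write 1,move R,goto A. Now: state=A, head=2, tape[-1..4]=011010 (head:    ^)
Step 3: in state A at pos 2, read 0 -> (A,0)->write 1,move R,goto A. Now: state=A, head=3, tape[-1..4]=011110 (head:     ^)
Step 4: in state A at pos 3, read 1 -> (A,1)->write 1,move R,goto H. Now: state=H, head=4, tape[-1..5]=0111100 (head:      ^)
Head positions at steps 0..4: starting at 0, distinct positions visited = {0, 1, 2, 3, 4} -> 5 position(s)

Answer: 5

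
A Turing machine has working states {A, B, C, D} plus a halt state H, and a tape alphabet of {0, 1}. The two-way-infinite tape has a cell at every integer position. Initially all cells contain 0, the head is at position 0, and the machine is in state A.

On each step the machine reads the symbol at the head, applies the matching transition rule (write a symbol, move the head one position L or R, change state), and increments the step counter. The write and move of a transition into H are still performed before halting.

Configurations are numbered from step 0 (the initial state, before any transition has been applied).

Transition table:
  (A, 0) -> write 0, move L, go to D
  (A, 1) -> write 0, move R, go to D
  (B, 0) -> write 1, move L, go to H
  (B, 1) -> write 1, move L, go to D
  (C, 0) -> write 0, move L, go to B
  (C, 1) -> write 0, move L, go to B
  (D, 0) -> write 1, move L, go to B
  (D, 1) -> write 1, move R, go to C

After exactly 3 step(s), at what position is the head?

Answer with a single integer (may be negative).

Step 1: in state A at pos 0, read 0 -> (A,0)->write 0,move L,goto D. Now: state=D, head=-1, tape[-2..1]=0000 (head:  ^)
Step 2: in state D at pos -1, read 0 -> (D,0)->write 1,move L,goto B. Now: state=B, head=-2, tape[-3..1]=00100 (head:  ^)
Step 3: in state B at pos -2, read 0 -> (B,0)->write 1,move L,goto H. Now: state=H, head=-3, tape[-4..1]=001100 (head:  ^)

Answer: -3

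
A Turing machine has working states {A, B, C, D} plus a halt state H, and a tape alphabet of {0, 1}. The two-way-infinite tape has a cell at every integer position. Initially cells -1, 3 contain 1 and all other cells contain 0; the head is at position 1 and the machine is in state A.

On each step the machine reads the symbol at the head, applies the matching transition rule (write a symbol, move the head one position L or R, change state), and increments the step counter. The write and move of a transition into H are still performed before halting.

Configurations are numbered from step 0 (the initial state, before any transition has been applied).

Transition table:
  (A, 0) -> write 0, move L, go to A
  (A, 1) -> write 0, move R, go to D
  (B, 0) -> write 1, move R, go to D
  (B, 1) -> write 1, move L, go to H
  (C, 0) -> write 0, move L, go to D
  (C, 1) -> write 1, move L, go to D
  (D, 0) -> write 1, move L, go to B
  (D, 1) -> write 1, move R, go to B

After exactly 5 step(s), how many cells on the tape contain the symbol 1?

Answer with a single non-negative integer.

Step 1: in state A at pos 1, read 0 -> (A,0)->write 0,move L,goto A. Now: state=A, head=0, tape[-2..4]=0100010 (head:   ^)
Step 2: in state A at pos 0, read 0 -> (A,0)->write 0,move L,goto A. Now: state=A, head=-1, tape[-2..4]=0100010 (head:  ^)
Step 3: in state A at pos -1, read 1 -> (A,1)->write 0,move R,goto D. Now: state=D, head=0, tape[-2..4]=0000010 (head:   ^)
Step 4: in state D at pos 0, read 0 -> (D,0)->write 1,move L,goto B. Now: state=B, head=-1, tape[-2..4]=0010010 (head:  ^)
Step 5: in state B at pos -1, read 0 -> (B,0)->write 1,move R,goto D. Now: state=D, head=0, tape[-2..4]=0110010 (head:   ^)
Cells containing 1 after step 5: {-1, 0, 3} -> 3 cell(s)

Answer: 3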